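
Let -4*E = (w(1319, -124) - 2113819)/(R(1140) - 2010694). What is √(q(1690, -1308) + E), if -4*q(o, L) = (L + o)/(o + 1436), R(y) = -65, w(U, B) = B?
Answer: I*√1287907925609702814/2095210878 ≈ 0.54165*I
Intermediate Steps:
q(o, L) = -(L + o)/(4*(1436 + o)) (q(o, L) = -(L + o)/(4*(o + 1436)) = -(L + o)/(4*(1436 + o)))
E = -2113943/8043036 (E = -(-124 - 2113819)/(4*(-65 - 2010694)) = -(-2113943)/(4*(-2010759)) = -(-2113943)*(-1)/(4*2010759) = -¼*2113943/2010759 = -2113943/8043036 ≈ -0.26283)
√(q(1690, -1308) + E) = √((-1*(-1308) - 1*1690)/(4*(1436 + 1690)) - 2113943/8043036) = √((¼)*(1308 - 1690)/3126 - 2113943/8043036) = √((¼)*(1/3126)*(-382) - 2113943/8043036) = √(-191/6252 - 2113943/8043036) = √(-614691313/2095210878) = I*√1287907925609702814/2095210878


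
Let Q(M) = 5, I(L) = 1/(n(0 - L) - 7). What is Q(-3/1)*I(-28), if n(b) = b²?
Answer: 5/777 ≈ 0.0064350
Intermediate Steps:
I(L) = 1/(-7 + L²) (I(L) = 1/((0 - L)² - 7) = 1/((-L)² - 7) = 1/(L² - 7) = 1/(-7 + L²))
Q(-3/1)*I(-28) = 5/(-7 + (-28)²) = 5/(-7 + 784) = 5/777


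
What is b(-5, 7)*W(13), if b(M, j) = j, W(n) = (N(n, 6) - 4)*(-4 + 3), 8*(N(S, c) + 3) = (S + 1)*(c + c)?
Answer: -98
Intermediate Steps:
N(S, c) = -3 + c*(1 + S)/4 (N(S, c) = -3 + ((S + 1)*(c + c))/8 = -3 + ((1 + S)*(2*c))/8 = -3 + (2*c*(1 + S))/8 = -3 + c*(1 + S)/4)
W(n) = 11/2 - 3*n/2 (W(n) = ((-3 + (¼)*6 + (¼)*n*6) - 4)*(-4 + 3) = ((-3 + 3/2 + 3*n/2) - 4)*(-1) = ((-3/2 + 3*n/2) - 4)*(-1) = (-11/2 + 3*n/2)*(-1) = 11/2 - 3*n/2)
b(-5, 7)*W(13) = 7*(11/2 - 3/2*13) = 7*(11/2 - 39/2) = 7*(-14) = -98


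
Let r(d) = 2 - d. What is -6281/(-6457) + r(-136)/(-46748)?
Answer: 13306051/13720538 ≈ 0.96979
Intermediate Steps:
-6281/(-6457) + r(-136)/(-46748) = -6281/(-6457) + (2 - 1*(-136))/(-46748) = -6281*(-1/6457) + (2 + 136)*(-1/46748) = 571/587 + 138*(-1/46748) = 571/587 - 69/23374 = 13306051/13720538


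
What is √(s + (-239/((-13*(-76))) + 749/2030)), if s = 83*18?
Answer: √7666152149045/71630 ≈ 38.654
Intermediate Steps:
s = 1494
√(s + (-239/((-13*(-76))) + 749/2030)) = √(1494 + (-239/((-13*(-76))) + 749/2030)) = √(1494 + (-239/988 + 749*(1/2030))) = √(1494 + (-239*1/988 + 107/290)) = √(1494 + (-239/988 + 107/290)) = √(1494 + 18203/143260) = √(214048643/143260) = √7666152149045/71630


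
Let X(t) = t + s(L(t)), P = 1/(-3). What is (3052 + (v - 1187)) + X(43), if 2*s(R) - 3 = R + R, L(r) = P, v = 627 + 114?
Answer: 15901/6 ≈ 2650.2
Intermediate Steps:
v = 741
P = -⅓ ≈ -0.33333
L(r) = -⅓
s(R) = 3/2 + R (s(R) = 3/2 + (R + R)/2 = 3/2 + (2*R)/2 = 3/2 + R)
X(t) = 7/6 + t (X(t) = t + (3/2 - ⅓) = t + 7/6 = 7/6 + t)
(3052 + (v - 1187)) + X(43) = (3052 + (741 - 1187)) + (7/6 + 43) = (3052 - 446) + 265/6 = 2606 + 265/6 = 15901/6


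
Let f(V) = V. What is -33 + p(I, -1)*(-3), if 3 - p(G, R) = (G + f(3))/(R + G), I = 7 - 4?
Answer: -33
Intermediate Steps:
I = 3
p(G, R) = 3 - (3 + G)/(G + R) (p(G, R) = 3 - (G + 3)/(R + G) = 3 - (3 + G)/(G + R))
-33 + p(I, -1)*(-3) = -33 + ((-3 + 2*3 + 3*(-1))/(3 - 1))*(-3) = -33 + ((-3 + 6 - 3)/2)*(-3) = -33 + ((½)*0)*(-3) = -33 + 0*(-3) = -33 + 0 = -33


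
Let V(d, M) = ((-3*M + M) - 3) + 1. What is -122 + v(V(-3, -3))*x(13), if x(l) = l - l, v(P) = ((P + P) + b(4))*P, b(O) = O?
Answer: -122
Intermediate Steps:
V(d, M) = -2 - 2*M (V(d, M) = (-2*M - 3) + 1 = (-3 - 2*M) + 1 = -2 - 2*M)
v(P) = P*(4 + 2*P) (v(P) = ((P + P) + 4)*P = (2*P + 4)*P = (4 + 2*P)*P = P*(4 + 2*P))
x(l) = 0
-122 + v(V(-3, -3))*x(13) = -122 + (2*(-2 - 2*(-3))*(2 + (-2 - 2*(-3))))*0 = -122 + (2*(-2 + 6)*(2 + (-2 + 6)))*0 = -122 + (2*4*(2 + 4))*0 = -122 + (2*4*6)*0 = -122 + 48*0 = -122 + 0 = -122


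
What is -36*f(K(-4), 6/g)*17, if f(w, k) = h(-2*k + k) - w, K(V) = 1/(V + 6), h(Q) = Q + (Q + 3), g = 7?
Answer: -3366/7 ≈ -480.86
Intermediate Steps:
h(Q) = 3 + 2*Q (h(Q) = Q + (3 + Q) = 3 + 2*Q)
K(V) = 1/(6 + V)
f(w, k) = 3 - w - 2*k (f(w, k) = (3 + 2*(-2*k + k)) - w = (3 + 2*(-k)) - w = (3 - 2*k) - w = 3 - w - 2*k)
-36*f(K(-4), 6/g)*17 = -36*(3 - 1/(6 - 4) - 12/7)*17 = -36*(3 - 1/2 - 12/7)*17 = -36*(3 - 1*½ - 2*6/7)*17 = -36*(3 - ½ - 12/7)*17 = -36*11/14*17 = -198/7*17 = -3366/7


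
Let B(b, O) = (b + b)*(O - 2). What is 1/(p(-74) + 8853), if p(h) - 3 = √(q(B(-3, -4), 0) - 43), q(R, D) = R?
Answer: 8856/78428743 - I*√7/78428743 ≈ 0.00011292 - 3.3734e-8*I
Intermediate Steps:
B(b, O) = 2*b*(-2 + O) (B(b, O) = (2*b)*(-2 + O) = 2*b*(-2 + O))
p(h) = 3 + I*√7 (p(h) = 3 + √(2*(-3)*(-2 - 4) - 43) = 3 + √(2*(-3)*(-6) - 43) = 3 + √(36 - 43) = 3 + √(-7) = 3 + I*√7)
1/(p(-74) + 8853) = 1/((3 + I*√7) + 8853) = 1/(8856 + I*√7)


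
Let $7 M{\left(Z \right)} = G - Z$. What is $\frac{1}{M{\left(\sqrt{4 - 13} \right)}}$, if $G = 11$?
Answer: $\frac{77}{130} + \frac{21 i}{130} \approx 0.59231 + 0.16154 i$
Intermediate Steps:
$M{\left(Z \right)} = \frac{11}{7} - \frac{Z}{7}$ ($M{\left(Z \right)} = \frac{11 - Z}{7} = \frac{11}{7} - \frac{Z}{7}$)
$\frac{1}{M{\left(\sqrt{4 - 13} \right)}} = \frac{1}{\frac{11}{7} - \frac{\sqrt{4 - 13}}{7}} = \frac{1}{\frac{11}{7} - \frac{\sqrt{-9}}{7}} = \frac{1}{\frac{11}{7} - \frac{3 i}{7}} = \frac{49 \left(\frac{11}{7} + \frac{3 i}{7}\right)}{130}$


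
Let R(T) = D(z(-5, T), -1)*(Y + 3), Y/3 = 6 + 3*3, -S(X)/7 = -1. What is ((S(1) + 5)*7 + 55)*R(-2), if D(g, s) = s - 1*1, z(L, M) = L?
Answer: -13344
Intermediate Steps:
S(X) = 7 (S(X) = -7*(-1) = 7)
Y = 45 (Y = 3*(6 + 3*3) = 3*(6 + 9) = 3*15 = 45)
D(g, s) = -1 + s (D(g, s) = s - 1 = -1 + s)
R(T) = -96 (R(T) = (-1 - 1)*(45 + 3) = -2*48 = -96)
((S(1) + 5)*7 + 55)*R(-2) = ((7 + 5)*7 + 55)*(-96) = (12*7 + 55)*(-96) = (84 + 55)*(-96) = 139*(-96) = -13344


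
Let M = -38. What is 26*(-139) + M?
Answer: -3652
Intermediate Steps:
26*(-139) + M = 26*(-139) - 38 = -3614 - 38 = -3652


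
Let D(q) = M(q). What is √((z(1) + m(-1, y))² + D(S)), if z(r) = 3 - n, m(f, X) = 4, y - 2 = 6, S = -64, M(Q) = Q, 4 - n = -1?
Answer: 2*I*√15 ≈ 7.746*I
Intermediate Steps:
n = 5 (n = 4 - 1*(-1) = 4 + 1 = 5)
y = 8 (y = 2 + 6 = 8)
D(q) = q
z(r) = -2 (z(r) = 3 - 1*5 = 3 - 5 = -2)
√((z(1) + m(-1, y))² + D(S)) = √((-2 + 4)² - 64) = √(2² - 64) = √(4 - 64) = √(-60) = 2*I*√15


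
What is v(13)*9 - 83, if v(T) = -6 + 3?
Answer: -110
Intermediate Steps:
v(T) = -3
v(13)*9 - 83 = -3*9 - 83 = -27 - 83 = -110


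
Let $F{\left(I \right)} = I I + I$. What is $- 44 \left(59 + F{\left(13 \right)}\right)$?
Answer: $-10604$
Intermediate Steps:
$F{\left(I \right)} = I + I^{2}$ ($F{\left(I \right)} = I^{2} + I = I + I^{2}$)
$- 44 \left(59 + F{\left(13 \right)}\right) = - 44 \left(59 + 13 \left(1 + 13\right)\right) = - 44 \left(59 + 13 \cdot 14\right) = - 44 \left(59 + 182\right) = \left(-44\right) 241 = -10604$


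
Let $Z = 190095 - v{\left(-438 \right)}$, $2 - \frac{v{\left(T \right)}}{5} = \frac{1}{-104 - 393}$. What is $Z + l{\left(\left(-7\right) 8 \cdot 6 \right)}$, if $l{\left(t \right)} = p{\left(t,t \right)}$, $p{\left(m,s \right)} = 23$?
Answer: $\frac{94483671}{497} \approx 1.9011 \cdot 10^{5}$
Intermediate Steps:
$l{\left(t \right)} = 23$
$v{\left(T \right)} = \frac{4975}{497}$ ($v{\left(T \right)} = 10 - \frac{5}{-104 - 393} = 10 - \frac{5}{-497} = 10 - - \frac{5}{497} = 10 + \frac{5}{497} = \frac{4975}{497}$)
$Z = \frac{94472240}{497}$ ($Z = 190095 - \frac{4975}{497} = \frac{94472240}{497} \approx 1.9009 \cdot 10^{5}$)
$Z + l{\left(\left(-7\right) 8 \cdot 6 \right)} = \frac{94472240}{497} + 23 = \frac{94483671}{497}$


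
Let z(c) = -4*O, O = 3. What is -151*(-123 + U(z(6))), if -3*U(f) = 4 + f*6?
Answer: 45451/3 ≈ 15150.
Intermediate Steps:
z(c) = -12 (z(c) = -4*3 = -12)
U(f) = -4/3 - 2*f (U(f) = -(4 + f*6)/3 = -(4 + 6*f)/3 = -4/3 - 2*f)
-151*(-123 + U(z(6))) = -151*(-123 + (-4/3 - 2*(-12))) = -151*(-123 + (-4/3 + 24)) = -151*(-123 + 68/3) = -151*(-301/3) = 45451/3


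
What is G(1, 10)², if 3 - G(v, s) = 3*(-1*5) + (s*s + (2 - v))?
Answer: 6889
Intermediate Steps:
G(v, s) = 16 + v - s² (G(v, s) = 3 - (3*(-1*5) + (s*s + (2 - v))) = 3 - (3*(-5) + (s² + (2 - v))) = 3 - (-15 + (2 + s² - v)) = 3 - (-13 + s² - v) = 3 + (13 + v - s²) = 16 + v - s²)
G(1, 10)² = (16 + 1 - 1*10²)² = (16 + 1 - 1*100)² = (16 + 1 - 100)² = (-83)² = 6889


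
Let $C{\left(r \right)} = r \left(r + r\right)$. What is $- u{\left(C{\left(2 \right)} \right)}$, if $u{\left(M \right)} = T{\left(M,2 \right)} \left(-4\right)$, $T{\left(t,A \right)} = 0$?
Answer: $0$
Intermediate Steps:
$C{\left(r \right)} = 2 r^{2}$ ($C{\left(r \right)} = r 2 r = 2 r^{2}$)
$u{\left(M \right)} = 0$ ($u{\left(M \right)} = 0 \left(-4\right) = 0$)
$- u{\left(C{\left(2 \right)} \right)} = \left(-1\right) 0 = 0$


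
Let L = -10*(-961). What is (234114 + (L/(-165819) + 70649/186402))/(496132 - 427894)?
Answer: 77809010392951/22679224522308 ≈ 3.4309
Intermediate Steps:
L = 9610
(234114 + (L/(-165819) + 70649/186402))/(496132 - 427894) = (234114 + (9610/(-165819) + 70649/186402))/(496132 - 427894) = (234114 + (9610*(-1/165819) + 70649*(1/186402)))/68238 = (234114 + (-310/5349 + 70649/186402))*(1/68238) = (234114 + 106705627/332354766)*(1/68238) = (77809010392951/332354766)*(1/68238) = 77809010392951/22679224522308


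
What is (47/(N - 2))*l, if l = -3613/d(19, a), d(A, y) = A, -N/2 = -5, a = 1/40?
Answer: -169811/152 ≈ -1117.2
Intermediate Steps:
a = 1/40 ≈ 0.025000
N = 10 (N = -2*(-5) = 10)
l = -3613/19 ≈ -190.16
(47/(N - 2))*l = (47/(10 - 2))*(-3613/19) = (47/8)*(-3613/19) = -169811/152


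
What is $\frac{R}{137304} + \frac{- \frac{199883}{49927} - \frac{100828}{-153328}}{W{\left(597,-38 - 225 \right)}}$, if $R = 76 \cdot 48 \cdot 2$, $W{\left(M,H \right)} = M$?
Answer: $\frac{14795151095825}{311260445496708} \approx 0.047533$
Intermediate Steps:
$R = 7296$ ($R = 3648 \cdot 2 = 7296$)
$\frac{R}{137304} + \frac{- \frac{199883}{49927} - \frac{100828}{-153328}}{W{\left(597,-38 - 225 \right)}} = \frac{7296}{137304} + \frac{- \frac{199883}{49927} - \frac{100828}{-153328}}{597} = 7296 \cdot \frac{1}{137304} + \left(\left(-199883\right) \frac{1}{49927} - - \frac{3601}{5476}\right) \frac{1}{597} = \frac{304}{5721} + \left(- \frac{199883}{49927} + \frac{3601}{5476}\right) \frac{1}{597} = \frac{304}{5721} - \frac{914772181}{163219950444} = \frac{14795151095825}{311260445496708}$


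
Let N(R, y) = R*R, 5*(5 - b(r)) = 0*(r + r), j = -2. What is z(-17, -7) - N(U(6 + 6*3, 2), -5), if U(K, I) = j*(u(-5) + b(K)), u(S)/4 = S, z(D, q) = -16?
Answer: -916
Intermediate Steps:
b(r) = 5 (b(r) = 5 - 0*(r + r) = 5 - 0*2*r = 5 - 1/5*0 = 5 + 0 = 5)
u(S) = 4*S
U(K, I) = 30 (U(K, I) = -2*(4*(-5) + 5) = -2*(-20 + 5) = -2*(-15) = 30)
N(R, y) = R**2
z(-17, -7) - N(U(6 + 6*3, 2), -5) = -16 - 1*30**2 = -16 - 1*900 = -16 - 900 = -916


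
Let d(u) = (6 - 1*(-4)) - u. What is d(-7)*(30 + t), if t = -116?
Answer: -1462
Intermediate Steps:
d(u) = 10 - u (d(u) = (6 + 4) - u = 10 - u)
d(-7)*(30 + t) = (10 - 1*(-7))*(30 - 116) = (10 + 7)*(-86) = 17*(-86) = -1462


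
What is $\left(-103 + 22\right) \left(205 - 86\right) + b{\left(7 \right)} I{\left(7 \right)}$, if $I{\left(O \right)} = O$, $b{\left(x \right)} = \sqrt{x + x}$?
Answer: $-9639 + 7 \sqrt{14} \approx -9612.8$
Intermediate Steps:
$b{\left(x \right)} = \sqrt{2} \sqrt{x}$ ($b{\left(x \right)} = \sqrt{2 x} = \sqrt{2} \sqrt{x}$)
$\left(-103 + 22\right) \left(205 - 86\right) + b{\left(7 \right)} I{\left(7 \right)} = \left(-103 + 22\right) \left(205 - 86\right) + \sqrt{2} \sqrt{7} \cdot 7 = \left(-81\right) 119 + \sqrt{14} \cdot 7 = -9639 + 7 \sqrt{14}$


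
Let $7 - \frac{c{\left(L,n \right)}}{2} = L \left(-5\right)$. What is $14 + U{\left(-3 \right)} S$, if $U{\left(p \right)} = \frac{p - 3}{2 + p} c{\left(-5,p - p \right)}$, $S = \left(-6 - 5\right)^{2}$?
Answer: $-26122$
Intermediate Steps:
$S = 121$ ($S = \left(-11\right)^{2} = 121$)
$c{\left(L,n \right)} = 14 + 10 L$ ($c{\left(L,n \right)} = 14 - 2 L \left(-5\right) = 14 - 2 \left(- 5 L\right) = 14 + 10 L$)
$U{\left(p \right)} = - \frac{36 \left(-3 + p\right)}{2 + p}$ ($U{\left(p \right)} = \frac{p - 3}{2 + p} \left(14 + 10 \left(-5\right)\right) = \frac{-3 + p}{2 + p} \left(14 - 50\right) = \frac{-3 + p}{2 + p} \left(-36\right) = - \frac{36 \left(-3 + p\right)}{2 + p}$)
$14 + U{\left(-3 \right)} S = 14 + \frac{36 \left(3 - -3\right)}{2 - 3} \cdot 121 = 14 + \frac{36 \left(3 + 3\right)}{-1} \cdot 121 = 14 + 36 \left(-1\right) 6 \cdot 121 = 14 - 26136 = -26122$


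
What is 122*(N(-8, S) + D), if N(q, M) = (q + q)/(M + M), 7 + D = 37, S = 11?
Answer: 39284/11 ≈ 3571.3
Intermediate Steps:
D = 30 (D = -7 + 37 = 30)
N(q, M) = q/M (N(q, M) = (2*q)/((2*M)) = (2*q)*(1/(2*M)) = q/M)
122*(N(-8, S) + D) = 122*(-8/11 + 30) = 122*(322/11) = 39284/11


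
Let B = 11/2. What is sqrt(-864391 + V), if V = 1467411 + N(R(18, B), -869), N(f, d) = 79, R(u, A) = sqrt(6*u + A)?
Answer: 3*sqrt(67011) ≈ 776.59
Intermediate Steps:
B = 11/2 (B = 11*(1/2) = 11/2 ≈ 5.5000)
R(u, A) = sqrt(A + 6*u)
V = 1467490 (V = 1467411 + 79 = 1467490)
sqrt(-864391 + V) = sqrt(-864391 + 1467490) = sqrt(603099) = 3*sqrt(67011)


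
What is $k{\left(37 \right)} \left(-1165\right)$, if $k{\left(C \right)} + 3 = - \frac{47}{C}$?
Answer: $\frac{184070}{37} \approx 4974.9$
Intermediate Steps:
$k{\left(C \right)} = -3 - \frac{47}{C}$
$k{\left(37 \right)} \left(-1165\right) = \left(-3 - \frac{47}{37}\right) \left(-1165\right) = \left(- \frac{158}{37}\right) \left(-1165\right) = \frac{184070}{37}$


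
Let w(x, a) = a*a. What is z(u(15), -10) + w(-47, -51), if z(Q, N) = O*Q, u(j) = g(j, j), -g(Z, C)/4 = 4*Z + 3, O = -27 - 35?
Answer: 18225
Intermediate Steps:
O = -62
g(Z, C) = -12 - 16*Z (g(Z, C) = -4*(4*Z + 3) = -4*(3 + 4*Z) = -12 - 16*Z)
u(j) = -12 - 16*j
z(Q, N) = -62*Q
w(x, a) = a**2
z(u(15), -10) + w(-47, -51) = -62*(-12 - 16*15) + (-51)**2 = -62*(-12 - 240) + 2601 = -62*(-252) + 2601 = 15624 + 2601 = 18225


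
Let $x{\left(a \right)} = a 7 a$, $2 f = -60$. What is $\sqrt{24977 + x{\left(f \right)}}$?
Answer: $\sqrt{31277} \approx 176.85$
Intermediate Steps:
$f = -30$ ($f = \frac{1}{2} \left(-60\right) = -30$)
$x{\left(a \right)} = 7 a^{2}$ ($x{\left(a \right)} = 7 a a = 7 a^{2}$)
$\sqrt{24977 + x{\left(f \right)}} = \sqrt{24977 + 7 \left(-30\right)^{2}} = \sqrt{24977 + 7 \cdot 900} = \sqrt{24977 + 6300} = \sqrt{31277}$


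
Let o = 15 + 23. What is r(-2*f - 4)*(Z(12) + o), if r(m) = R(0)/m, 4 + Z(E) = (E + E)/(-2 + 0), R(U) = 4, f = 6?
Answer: -11/2 ≈ -5.5000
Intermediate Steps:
Z(E) = -4 - E (Z(E) = -4 + (E + E)/(-2 + 0) = -4 + (2*E)/(-2) = -4 + (2*E)*(-½) = -4 - E)
o = 38
r(m) = 4/m
r(-2*f - 4)*(Z(12) + o) = (4/(-2*6 - 4))*((-4 - 1*12) + 38) = (4/(-12 - 4))*((-4 - 12) + 38) = (4/(-16))*(-16 + 38) = (4*(-1/16))*22 = -¼*22 = -11/2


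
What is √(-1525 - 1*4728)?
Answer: 13*I*√37 ≈ 79.076*I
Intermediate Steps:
√(-1525 - 1*4728) = √(-1525 - 4728) = √(-6253) = 13*I*√37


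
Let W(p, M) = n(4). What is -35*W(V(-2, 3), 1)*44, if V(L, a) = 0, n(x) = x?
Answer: -6160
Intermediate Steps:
W(p, M) = 4
-35*W(V(-2, 3), 1)*44 = -35*4*44 = -140*44 = -6160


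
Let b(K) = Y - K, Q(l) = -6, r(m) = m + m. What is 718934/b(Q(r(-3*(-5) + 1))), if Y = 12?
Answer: 359467/9 ≈ 39941.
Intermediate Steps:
r(m) = 2*m
b(K) = 12 - K
718934/b(Q(r(-3*(-5) + 1))) = 718934/(12 - 1*(-6)) = 718934/(12 + 6) = 718934/18 = 718934*(1/18) = 359467/9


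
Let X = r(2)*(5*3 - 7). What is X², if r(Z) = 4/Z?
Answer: 256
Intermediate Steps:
X = 16 (X = (4/2)*(5*3 - 7) = (4*(½))*(15 - 7) = 2*8 = 16)
X² = 16² = 256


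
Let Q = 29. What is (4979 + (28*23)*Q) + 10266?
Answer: 33921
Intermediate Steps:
(4979 + (28*23)*Q) + 10266 = (4979 + (28*23)*29) + 10266 = (4979 + 644*29) + 10266 = (4979 + 18676) + 10266 = 23655 + 10266 = 33921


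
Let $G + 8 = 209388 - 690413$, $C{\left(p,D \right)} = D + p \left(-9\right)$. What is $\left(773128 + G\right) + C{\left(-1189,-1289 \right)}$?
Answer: $301507$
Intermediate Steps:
$C{\left(p,D \right)} = D - 9 p$
$G = -481033$ ($G = -8 + \left(209388 - 690413\right) = -8 - 481025 = -481033$)
$\left(773128 + G\right) + C{\left(-1189,-1289 \right)} = \left(773128 - 481033\right) - -9412 = 292095 + \left(-1289 + 10701\right) = 292095 + 9412 = 301507$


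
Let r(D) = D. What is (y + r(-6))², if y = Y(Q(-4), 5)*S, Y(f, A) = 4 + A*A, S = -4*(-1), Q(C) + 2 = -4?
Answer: 12100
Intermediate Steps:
Q(C) = -6 (Q(C) = -2 - 4 = -6)
S = 4
Y(f, A) = 4 + A²
y = 116 (y = (4 + 5²)*4 = (4 + 25)*4 = 29*4 = 116)
(y + r(-6))² = (116 - 6)² = 110² = 12100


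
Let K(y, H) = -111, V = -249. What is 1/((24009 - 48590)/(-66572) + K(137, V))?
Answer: -66572/7364911 ≈ -0.0090391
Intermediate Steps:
1/((24009 - 48590)/(-66572) + K(137, V)) = 1/((24009 - 48590)/(-66572) - 111) = 1/(-24581*(-1/66572) - 111) = 1/(24581/66572 - 111) = 1/(-7364911/66572) = -66572/7364911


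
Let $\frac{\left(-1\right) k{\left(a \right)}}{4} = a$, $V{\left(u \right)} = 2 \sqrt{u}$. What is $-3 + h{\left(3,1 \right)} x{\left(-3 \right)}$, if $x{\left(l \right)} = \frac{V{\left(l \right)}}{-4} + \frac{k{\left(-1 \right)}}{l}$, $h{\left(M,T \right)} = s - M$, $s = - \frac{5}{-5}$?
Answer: $- \frac{1}{3} + i \sqrt{3} \approx -0.33333 + 1.732 i$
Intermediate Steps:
$s = 1$ ($s = \left(-5\right) \left(- \frac{1}{5}\right) = 1$)
$k{\left(a \right)} = - 4 a$
$h{\left(M,T \right)} = 1 - M$
$x{\left(l \right)} = \frac{4}{l} - \frac{\sqrt{l}}{2}$ ($x{\left(l \right)} = \frac{2 \sqrt{l}}{-4} + \frac{\left(-4\right) \left(-1\right)}{l} = 2 \sqrt{l} \left(- \frac{1}{4}\right) + \frac{4}{l} = - \frac{\sqrt{l}}{2} + \frac{4}{l} = \frac{4}{l} - \frac{\sqrt{l}}{2}$)
$-3 + h{\left(3,1 \right)} x{\left(-3 \right)} = -3 + \left(1 - 3\right) \frac{8 - \left(-3\right)^{\frac{3}{2}}}{2 \left(-3\right)} = -3 + \left(1 - 3\right) \frac{1}{2} \left(- \frac{1}{3}\right) \left(8 - - 3 i \sqrt{3}\right) = -3 - 2 \cdot \frac{1}{2} \left(- \frac{1}{3}\right) \left(8 + 3 i \sqrt{3}\right) = -3 - 2 \left(- \frac{4}{3} - \frac{i \sqrt{3}}{2}\right) = -3 + \left(\frac{8}{3} + i \sqrt{3}\right) = - \frac{1}{3} + i \sqrt{3}$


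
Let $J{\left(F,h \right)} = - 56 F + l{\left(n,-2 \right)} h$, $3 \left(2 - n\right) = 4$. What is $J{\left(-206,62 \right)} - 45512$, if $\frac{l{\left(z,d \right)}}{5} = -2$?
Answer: $-34596$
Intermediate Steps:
$n = \frac{2}{3}$ ($n = 2 - \frac{4}{3} = \frac{2}{3} \approx 0.66667$)
$l{\left(z,d \right)} = -10$ ($l{\left(z,d \right)} = 5 \left(-2\right) = -10$)
$J{\left(F,h \right)} = - 56 F - 10 h$
$J{\left(-206,62 \right)} - 45512 = \left(\left(-56\right) \left(-206\right) - 620\right) - 45512 = \left(11536 - 620\right) - 45512 = 10916 - 45512 = -34596$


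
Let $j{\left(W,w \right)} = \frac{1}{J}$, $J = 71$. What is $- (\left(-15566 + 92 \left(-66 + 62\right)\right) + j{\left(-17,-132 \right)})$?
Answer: $\frac{1131313}{71} \approx 15934.0$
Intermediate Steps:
$j{\left(W,w \right)} = \frac{1}{71}$
$- (\left(-15566 + 92 \left(-66 + 62\right)\right) + j{\left(-17,-132 \right)}) = - (\left(-15566 + 92 \left(-66 + 62\right)\right) + \frac{1}{71}) = - (\left(-15566 + 92 \left(-4\right)\right) + \frac{1}{71}) = - (\left(-15566 - 368\right) + \frac{1}{71}) = - (-15934 + \frac{1}{71}) = \left(-1\right) \left(- \frac{1131313}{71}\right) = \frac{1131313}{71}$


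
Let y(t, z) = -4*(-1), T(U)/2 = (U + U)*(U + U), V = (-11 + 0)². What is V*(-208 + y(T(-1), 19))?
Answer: -24684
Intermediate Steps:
V = 121 (V = (-11)² = 121)
T(U) = 8*U² (T(U) = 2*((U + U)*(U + U)) = 2*((2*U)*(2*U)) = 2*(4*U²) = 8*U²)
y(t, z) = 4
V*(-208 + y(T(-1), 19)) = 121*(-208 + 4) = 121*(-204) = -24684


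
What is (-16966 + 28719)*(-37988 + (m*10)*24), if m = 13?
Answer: -409803604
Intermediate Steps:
(-16966 + 28719)*(-37988 + (m*10)*24) = (-16966 + 28719)*(-37988 + (13*10)*24) = 11753*(-37988 + 130*24) = 11753*(-37988 + 3120) = 11753*(-34868) = -409803604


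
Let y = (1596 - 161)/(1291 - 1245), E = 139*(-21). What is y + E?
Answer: -132839/46 ≈ -2887.8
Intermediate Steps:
E = -2919
y = 1435/46 ≈ 31.196
y + E = 1435/46 - 2919 = -132839/46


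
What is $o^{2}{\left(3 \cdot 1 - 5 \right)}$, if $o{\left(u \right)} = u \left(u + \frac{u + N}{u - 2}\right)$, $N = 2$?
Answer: $16$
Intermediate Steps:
$o{\left(u \right)} = u \left(u + \frac{2 + u}{-2 + u}\right)$ ($o{\left(u \right)} = u \left(u + \frac{u + 2}{u - 2}\right) = u \left(u + \frac{2 + u}{-2 + u}\right)$)
$o^{2}{\left(3 \cdot 1 - 5 \right)} = \left(\frac{\left(3 \cdot 1 - 5\right) \left(2 + \left(3 \cdot 1 - 5\right)^{2} - \left(3 \cdot 1 - 5\right)\right)}{-2 + \left(3 \cdot 1 - 5\right)}\right)^{2} = \left(\frac{\left(3 - 5\right) \left(2 + \left(3 - 5\right)^{2} - \left(3 - 5\right)\right)}{-2 + \left(3 - 5\right)}\right)^{2} = \left(- \frac{2 \left(2 + \left(-2\right)^{2} - -2\right)}{-2 - 2}\right)^{2} = \left(- \frac{2 \left(2 + 4 + 2\right)}{-4}\right)^{2} = \left(\left(-2\right) \left(- \frac{1}{4}\right) 8\right)^{2} = 4^{2} = 16$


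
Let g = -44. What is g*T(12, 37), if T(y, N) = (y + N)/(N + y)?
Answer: -44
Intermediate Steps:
T(y, N) = 1 (T(y, N) = (N + y)/(N + y) = 1)
g*T(12, 37) = -44*1 = -44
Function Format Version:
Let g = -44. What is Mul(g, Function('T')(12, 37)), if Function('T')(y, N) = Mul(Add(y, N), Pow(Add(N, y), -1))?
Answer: -44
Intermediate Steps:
Function('T')(y, N) = 1 (Function('T')(y, N) = Mul(Add(N, y), Pow(Add(N, y), -1)) = 1)
Mul(g, Function('T')(12, 37)) = Mul(-44, 1) = -44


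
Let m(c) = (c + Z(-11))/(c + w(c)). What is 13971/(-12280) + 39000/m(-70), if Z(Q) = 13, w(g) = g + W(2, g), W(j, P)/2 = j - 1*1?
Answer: 22030054551/233320 ≈ 94420.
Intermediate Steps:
W(j, P) = -2 + 2*j (W(j, P) = 2*(j - 1*1) = 2*(j - 1) = 2*(-1 + j) = -2 + 2*j)
w(g) = 2 + g (w(g) = g + (-2 + 2*2) = g + (-2 + 4) = g + 2 = 2 + g)
m(c) = (13 + c)/(2 + 2*c) (m(c) = (c + 13)/(c + (2 + c)) = (13 + c)/(2 + 2*c))
13971/(-12280) + 39000/m(-70) = 13971/(-12280) + 39000/(((13 - 70)/(2*(1 - 70)))) = 13971*(-1/12280) + 39000/(((1/2)*(-57)/(-69))) = -13971/12280 + 39000/(((1/2)*(-1/69)*(-57))) = -13971/12280 + 39000/(19/46) = -13971/12280 + 39000*(46/19) = -13971/12280 + 1794000/19 = 22030054551/233320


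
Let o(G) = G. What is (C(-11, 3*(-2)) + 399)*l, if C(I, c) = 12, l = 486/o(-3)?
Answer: -66582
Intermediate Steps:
l = -162 (l = 486/(-3) = 486*(-1/3) = -162)
(C(-11, 3*(-2)) + 399)*l = (12 + 399)*(-162) = 411*(-162) = -66582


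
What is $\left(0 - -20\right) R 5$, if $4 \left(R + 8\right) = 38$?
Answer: $150$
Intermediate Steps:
$R = \frac{3}{2}$ ($R = -8 + \frac{1}{4} \cdot 38 = -8 + \frac{19}{2} = \frac{3}{2} \approx 1.5$)
$\left(0 - -20\right) R 5 = \left(0 - -20\right) \frac{3}{2} \cdot 5 = \left(0 + 20\right) \frac{3}{2} \cdot 5 = 20 \cdot \frac{3}{2} \cdot 5 = 30 \cdot 5 = 150$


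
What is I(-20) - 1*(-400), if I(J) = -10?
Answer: 390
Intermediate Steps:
I(-20) - 1*(-400) = -10 - 1*(-400) = -10 + 400 = 390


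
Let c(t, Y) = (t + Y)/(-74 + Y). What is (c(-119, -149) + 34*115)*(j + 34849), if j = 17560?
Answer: 45711024982/223 ≈ 2.0498e+8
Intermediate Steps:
c(t, Y) = (Y + t)/(-74 + Y)
(c(-119, -149) + 34*115)*(j + 34849) = ((-149 - 119)/(-74 - 149) + 34*115)*(17560 + 34849) = (-268/(-223) + 3910)*52409 = (-1/223*(-268) + 3910)*52409 = (268/223 + 3910)*52409 = (872198/223)*52409 = 45711024982/223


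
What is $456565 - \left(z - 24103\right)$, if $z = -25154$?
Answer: $505822$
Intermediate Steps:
$456565 - \left(z - 24103\right) = 456565 - \left(-25154 - 24103\right) = 456565 - -49257 = 456565 + 49257 = 505822$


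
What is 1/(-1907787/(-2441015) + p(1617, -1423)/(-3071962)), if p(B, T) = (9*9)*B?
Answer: 7498705321430/5540932346439 ≈ 1.3533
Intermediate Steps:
p(B, T) = 81*B
1/(-1907787/(-2441015) + p(1617, -1423)/(-3071962)) = 1/(-1907787/(-2441015) + (81*1617)/(-3071962)) = 1/(-1907787*(-1/2441015) + 130977*(-1/3071962)) = 1/(1907787/2441015 - 130977/3071962) = 1/(5540932346439/7498705321430) = 7498705321430/5540932346439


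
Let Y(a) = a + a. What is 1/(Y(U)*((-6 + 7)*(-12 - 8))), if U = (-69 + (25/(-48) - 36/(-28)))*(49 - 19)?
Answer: 7/573175 ≈ 1.2213e-5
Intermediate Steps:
U = -114635/56 (U = (-69 + (25*(-1/48) - 36*(-1/28)))*30 = (-69 + (-25/48 + 9/7))*30 = (-69 + 257/336)*30 = -22927/336*30 = -114635/56 ≈ -2047.1)
Y(a) = 2*a
1/(Y(U)*((-6 + 7)*(-12 - 8))) = 1/((2*(-114635/56))*((-6 + 7)*(-12 - 8))) = 1/(-114635*(-20)/28) = 1/(-114635/28*(-20)) = 1/(573175/7) = 7/573175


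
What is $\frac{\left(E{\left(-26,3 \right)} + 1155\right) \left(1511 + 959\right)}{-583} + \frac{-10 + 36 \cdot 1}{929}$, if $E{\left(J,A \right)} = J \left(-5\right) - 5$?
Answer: $- \frac{2937111242}{541607} \approx -5423.0$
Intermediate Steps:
$E{\left(J,A \right)} = -5 - 5 J$ ($E{\left(J,A \right)} = - 5 J - 5 = -5 - 5 J$)
$\frac{\left(E{\left(-26,3 \right)} + 1155\right) \left(1511 + 959\right)}{-583} + \frac{-10 + 36 \cdot 1}{929} = \frac{\left(\left(-5 - -130\right) + 1155\right) \left(1511 + 959\right)}{-583} + \frac{-10 + 36 \cdot 1}{929} = \left(\left(-5 + 130\right) + 1155\right) 2470 \left(- \frac{1}{583}\right) + \left(-10 + 36\right) \frac{1}{929} = \left(125 + 1155\right) 2470 \left(- \frac{1}{583}\right) + 26 \cdot \frac{1}{929} = 1280 \cdot 2470 \left(- \frac{1}{583}\right) + \frac{26}{929} = 3161600 \left(- \frac{1}{583}\right) + \frac{26}{929} = - \frac{3161600}{583} + \frac{26}{929} = - \frac{2937111242}{541607}$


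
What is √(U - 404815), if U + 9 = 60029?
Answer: I*√344795 ≈ 587.19*I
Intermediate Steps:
U = 60020 (U = -9 + 60029 = 60020)
√(U - 404815) = √(60020 - 404815) = √(-344795) = I*√344795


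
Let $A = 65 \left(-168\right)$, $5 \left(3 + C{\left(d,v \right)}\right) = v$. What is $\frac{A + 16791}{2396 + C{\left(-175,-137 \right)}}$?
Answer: $\frac{29355}{11828} \approx 2.4818$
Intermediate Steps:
$C{\left(d,v \right)} = -3 + \frac{v}{5}$
$A = -10920$
$\frac{A + 16791}{2396 + C{\left(-175,-137 \right)}} = \frac{-10920 + 16791}{2396 + \left(-3 + \frac{1}{5} \left(-137\right)\right)} = \frac{5871}{2396 - \frac{152}{5}} = \frac{5871}{\frac{11828}{5}} = 5871 \cdot \frac{5}{11828} = \frac{29355}{11828}$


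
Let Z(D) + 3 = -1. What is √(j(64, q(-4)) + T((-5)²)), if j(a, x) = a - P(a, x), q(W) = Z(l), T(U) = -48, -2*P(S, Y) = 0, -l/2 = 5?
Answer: 4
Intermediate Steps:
l = -10 (l = -2*5 = -10)
Z(D) = -4 (Z(D) = -3 - 1 = -4)
P(S, Y) = 0 (P(S, Y) = -½*0 = 0)
q(W) = -4
j(a, x) = a (j(a, x) = a - 1*0 = a + 0 = a)
√(j(64, q(-4)) + T((-5)²)) = √(64 - 48) = √16 = 4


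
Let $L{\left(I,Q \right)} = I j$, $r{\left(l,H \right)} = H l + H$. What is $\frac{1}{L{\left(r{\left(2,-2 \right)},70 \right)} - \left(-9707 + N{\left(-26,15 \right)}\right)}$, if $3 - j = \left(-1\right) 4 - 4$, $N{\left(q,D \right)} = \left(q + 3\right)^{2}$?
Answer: $\frac{1}{9112} \approx 0.00010975$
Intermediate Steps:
$N{\left(q,D \right)} = \left(3 + q\right)^{2}$
$j = 11$ ($j = 3 - \left(\left(-1\right) 4 - 4\right) = 3 - \left(-4 - 4\right) = 3 - -8 = 3 + 8 = 11$)
$r{\left(l,H \right)} = H + H l$
$L{\left(I,Q \right)} = 11 I$ ($L{\left(I,Q \right)} = I 11 = 11 I$)
$\frac{1}{L{\left(r{\left(2,-2 \right)},70 \right)} - \left(-9707 + N{\left(-26,15 \right)}\right)} = \frac{1}{11 \left(- 2 \left(1 + 2\right)\right) + \left(9707 - \left(3 - 26\right)^{2}\right)} = \frac{1}{11 \left(\left(-2\right) 3\right) + \left(9707 - \left(-23\right)^{2}\right)} = \frac{1}{11 \left(-6\right) + \left(9707 - 529\right)} = \frac{1}{-66 + \left(9707 - 529\right)} = \frac{1}{-66 + 9178} = \frac{1}{9112}$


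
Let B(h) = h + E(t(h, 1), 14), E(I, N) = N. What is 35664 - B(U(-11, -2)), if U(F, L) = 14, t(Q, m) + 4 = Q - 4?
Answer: 35636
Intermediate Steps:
t(Q, m) = -8 + Q (t(Q, m) = -4 + (Q - 4) = -4 + (-4 + Q) = -8 + Q)
B(h) = 14 + h (B(h) = h + 14 = 14 + h)
35664 - B(U(-11, -2)) = 35664 - (14 + 14) = 35664 - 1*28 = 35664 - 28 = 35636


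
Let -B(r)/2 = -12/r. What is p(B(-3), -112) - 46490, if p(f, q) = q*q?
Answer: -33946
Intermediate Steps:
B(r) = 24/r (B(r) = -(-24)/r = 24/r)
p(f, q) = q²
p(B(-3), -112) - 46490 = (-112)² - 46490 = 12544 - 46490 = -33946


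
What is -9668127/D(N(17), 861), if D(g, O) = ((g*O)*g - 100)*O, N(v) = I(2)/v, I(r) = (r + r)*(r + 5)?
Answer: -133051843/26491084 ≈ -5.0225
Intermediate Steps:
I(r) = 2*r*(5 + r) (I(r) = (2*r)*(5 + r) = 2*r*(5 + r))
N(v) = 28/v (N(v) = (2*2*(5 + 2))/v = (2*2*7)/v = 28/v)
D(g, O) = O*(-100 + O*g²) (D(g, O) = ((O*g)*g - 100)*O = (O*g² - 100)*O = (-100 + O*g²)*O = O*(-100 + O*g²))
-9668127/D(N(17), 861) = -9668127*1/(861*(-100 + 861*(28/17)²)) = -9668127*1/(861*(-100 + 861*(784/289))) = -9668127*1/(861*(-100 + 675024/289)) = -9668127/(861*(646124/289)) = -9668127/556312764/289 = -9668127*289/556312764 = -133051843/26491084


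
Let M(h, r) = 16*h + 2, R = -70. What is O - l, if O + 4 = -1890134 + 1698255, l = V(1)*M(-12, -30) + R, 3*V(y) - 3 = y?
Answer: -574679/3 ≈ -1.9156e+5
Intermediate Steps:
M(h, r) = 2 + 16*h
V(y) = 1 + y/3
l = -970/3 (l = (1 + (⅓)*1)*(2 + 16*(-12)) - 70 = (1 + ⅓)*(2 - 192) - 70 = (4/3)*(-190) - 70 = -760/3 - 70 = -970/3 ≈ -323.33)
O = -191883 (O = -4 + (-1890134 + 1698255) = -4 - 191879 = -191883)
O - l = -191883 - 1*(-970/3) = -191883 + 970/3 = -574679/3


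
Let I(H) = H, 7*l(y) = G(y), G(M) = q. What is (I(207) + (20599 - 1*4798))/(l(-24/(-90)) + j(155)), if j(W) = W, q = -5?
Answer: 4669/45 ≈ 103.76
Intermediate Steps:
G(M) = -5
l(y) = -5/7 (l(y) = (⅐)*(-5) = -5/7)
(I(207) + (20599 - 1*4798))/(l(-24/(-90)) + j(155)) = (207 + (20599 - 1*4798))/(-5/7 + 155) = (207 + (20599 - 4798))/(1080/7) = (207 + 15801)*(7/1080) = 16008*(7/1080) = 4669/45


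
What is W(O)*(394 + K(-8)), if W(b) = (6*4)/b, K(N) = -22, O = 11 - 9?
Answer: 4464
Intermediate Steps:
O = 2
W(b) = 24/b
W(O)*(394 + K(-8)) = (24/2)*(394 - 22) = (24*(1/2))*372 = 12*372 = 4464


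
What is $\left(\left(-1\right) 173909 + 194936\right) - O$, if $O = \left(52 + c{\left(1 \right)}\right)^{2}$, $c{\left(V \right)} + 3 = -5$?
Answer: $19091$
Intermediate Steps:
$c{\left(V \right)} = -8$ ($c{\left(V \right)} = -3 - 5 = -8$)
$O = 1936$ ($O = \left(52 - 8\right)^{2} = 44^{2} = 1936$)
$\left(\left(-1\right) 173909 + 194936\right) - O = \left(\left(-1\right) 173909 + 194936\right) - 1936 = \left(-173909 + 194936\right) - 1936 = 21027 - 1936 = 19091$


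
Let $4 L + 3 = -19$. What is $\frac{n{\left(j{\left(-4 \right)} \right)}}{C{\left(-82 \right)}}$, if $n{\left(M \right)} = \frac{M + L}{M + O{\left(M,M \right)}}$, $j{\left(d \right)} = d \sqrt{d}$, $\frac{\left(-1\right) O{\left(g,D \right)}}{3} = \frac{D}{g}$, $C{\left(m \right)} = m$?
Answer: $- \frac{161}{11972} + \frac{10 i}{2993} \approx -0.013448 + 0.0033411 i$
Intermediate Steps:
$L = - \frac{11}{2}$ ($L = - \frac{3}{4} + \frac{1}{4} \left(-19\right) = - \frac{3}{4} - \frac{19}{4} = - \frac{11}{2} \approx -5.5$)
$O{\left(g,D \right)} = - \frac{3 D}{g}$ ($O{\left(g,D \right)} = - 3 \frac{D}{g} = - \frac{3 D}{g}$)
$j{\left(d \right)} = d^{\frac{3}{2}}$
$n{\left(M \right)} = \frac{- \frac{11}{2} + M}{-3 + M}$ ($n{\left(M \right)} = \frac{M - \frac{11}{2}}{M - \frac{3 M}{M}} = \frac{- \frac{11}{2} + M}{M - 3} = \frac{- \frac{11}{2} + M}{-3 + M}$)
$\frac{n{\left(j{\left(-4 \right)} \right)}}{C{\left(-82 \right)}} = \frac{\frac{1}{-3 + \left(-4\right)^{\frac{3}{2}}} \left(- \frac{11}{2} + \left(-4\right)^{\frac{3}{2}}\right)}{-82} = \frac{- \frac{11}{2} - 8 i}{-3 - 8 i} \left(- \frac{1}{82}\right) = \frac{-3 + 8 i}{73} \left(- \frac{11}{2} - 8 i\right) \left(- \frac{1}{82}\right) = \frac{\left(-3 + 8 i\right) \left(- \frac{11}{2} - 8 i\right)}{73} \left(- \frac{1}{82}\right) = - \frac{\left(-3 + 8 i\right) \left(- \frac{11}{2} - 8 i\right)}{5986}$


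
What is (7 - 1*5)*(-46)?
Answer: -92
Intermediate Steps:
(7 - 1*5)*(-46) = (7 - 5)*(-46) = 2*(-46) = -92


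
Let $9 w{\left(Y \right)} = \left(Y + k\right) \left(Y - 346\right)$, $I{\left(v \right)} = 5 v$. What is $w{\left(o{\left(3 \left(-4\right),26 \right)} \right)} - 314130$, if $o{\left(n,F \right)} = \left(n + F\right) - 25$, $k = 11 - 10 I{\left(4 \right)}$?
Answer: $- \frac{918590}{3} \approx -3.062 \cdot 10^{5}$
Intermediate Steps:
$k = -189$ ($k = 11 - 10 \cdot 5 \cdot 4 = 11 - 200 = -189$)
$o{\left(n,F \right)} = -25 + F + n$ ($o{\left(n,F \right)} = \left(F + n\right) - 25 = -25 + F + n$)
$w{\left(Y \right)} = \frac{\left(-346 + Y\right) \left(-189 + Y\right)}{9}$ ($w{\left(Y \right)} = \frac{\left(Y - 189\right) \left(Y - 346\right)}{9} = \frac{\left(-189 + Y\right) \left(-346 + Y\right)}{9} = \frac{\left(-346 + Y\right) \left(-189 + Y\right)}{9}$)
$w{\left(o{\left(3 \left(-4\right),26 \right)} \right)} - 314130 = \left(7266 - \frac{535 \left(-25 + 26 + 3 \left(-4\right)\right)}{9} + \frac{\left(-25 + 26 + 3 \left(-4\right)\right)^{2}}{9}\right) - 314130 = \left(7266 - \frac{535 \left(-25 + 26 - 12\right)}{9} + \frac{\left(-25 + 26 - 12\right)^{2}}{9}\right) - 314130 = \left(7266 - - \frac{5885}{9} + \frac{\left(-11\right)^{2}}{9}\right) - 314130 = \left(7266 + \frac{5885}{9} + \frac{1}{9} \cdot 121\right) - 314130 = \left(7266 + \frac{5885}{9} + \frac{121}{9}\right) - 314130 = \frac{23800}{3} - 314130 = - \frac{918590}{3}$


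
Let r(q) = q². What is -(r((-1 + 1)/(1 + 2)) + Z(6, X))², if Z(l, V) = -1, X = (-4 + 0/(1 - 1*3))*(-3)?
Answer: -1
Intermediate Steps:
X = 12 (X = (-4 + 0/(1 - 3))*(-3) = (-4 + 0/(-2))*(-3) = (-4 + 0*(-½))*(-3) = (-4 + 0)*(-3) = -4*(-3) = 12)
-(r((-1 + 1)/(1 + 2)) + Z(6, X))² = -(((-1 + 1)/(1 + 2))² - 1)² = -((0/3)² - 1)² = -((0*(⅓))² - 1)² = -(0² - 1)² = -(0 - 1)² = -1*(-1)² = -1*1 = -1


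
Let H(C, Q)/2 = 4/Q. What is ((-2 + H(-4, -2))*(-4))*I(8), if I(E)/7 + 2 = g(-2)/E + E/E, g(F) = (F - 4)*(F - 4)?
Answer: 588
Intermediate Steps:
H(C, Q) = 8/Q (H(C, Q) = 2*(4/Q) = 8/Q)
g(F) = (-4 + F)**2 (g(F) = (-4 + F)*(-4 + F) = (-4 + F)**2)
I(E) = -7 + 252/E (I(E) = -14 + 7*((-4 - 2)**2/E + E/E) = -14 + 7*((-6)**2/E + 1) = -14 + 7*(36/E + 1) = -14 + 7*(1 + 36/E) = -14 + (7 + 252/E) = -7 + 252/E)
((-2 + H(-4, -2))*(-4))*I(8) = ((-2 + 8/(-2))*(-4))*(-7 + 252/8) = ((-2 + 8*(-1/2))*(-4))*(-7 + 252*(1/8)) = ((-2 - 4)*(-4))*(-7 + 63/2) = -6*(-4)*(49/2) = 24*(49/2) = 588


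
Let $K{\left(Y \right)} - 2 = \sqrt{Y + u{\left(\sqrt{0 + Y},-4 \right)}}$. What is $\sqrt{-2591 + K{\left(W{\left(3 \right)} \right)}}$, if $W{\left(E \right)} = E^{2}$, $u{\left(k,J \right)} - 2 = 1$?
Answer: $\sqrt{-2589 + 2 \sqrt{3}} \approx 50.848 i$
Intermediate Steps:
$u{\left(k,J \right)} = 3$ ($u{\left(k,J \right)} = 2 + 1 = 3$)
$K{\left(Y \right)} = 2 + \sqrt{3 + Y}$ ($K{\left(Y \right)} = 2 + \sqrt{Y + 3} = 2 + \sqrt{3 + Y}$)
$\sqrt{-2591 + K{\left(W{\left(3 \right)} \right)}} = \sqrt{-2591 + \left(2 + \sqrt{3 + 3^{2}}\right)} = \sqrt{-2591 + \left(2 + \sqrt{3 + 9}\right)} = \sqrt{-2591 + \left(2 + \sqrt{12}\right)} = \sqrt{-2591 + \left(2 + 2 \sqrt{3}\right)} = \sqrt{-2589 + 2 \sqrt{3}}$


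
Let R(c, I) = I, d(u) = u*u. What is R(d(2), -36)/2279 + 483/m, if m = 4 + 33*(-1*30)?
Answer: -1136253/2247094 ≈ -0.50565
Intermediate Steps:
d(u) = u²
m = -986 (m = 4 + 33*(-30) = 4 - 990 = -986)
R(d(2), -36)/2279 + 483/m = -36/2279 + 483/(-986) = -36*1/2279 + 483*(-1/986) = -36/2279 - 483/986 = -1136253/2247094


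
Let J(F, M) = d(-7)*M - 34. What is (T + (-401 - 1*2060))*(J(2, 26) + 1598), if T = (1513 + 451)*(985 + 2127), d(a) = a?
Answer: 8443338674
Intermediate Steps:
J(F, M) = -34 - 7*M (J(F, M) = -7*M - 34 = -34 - 7*M)
T = 6111968 (T = 1964*3112 = 6111968)
(T + (-401 - 1*2060))*(J(2, 26) + 1598) = (6111968 + (-401 - 1*2060))*((-34 - 7*26) + 1598) = (6111968 + (-401 - 2060))*((-34 - 182) + 1598) = (6111968 - 2461)*(-216 + 1598) = 6109507*1382 = 8443338674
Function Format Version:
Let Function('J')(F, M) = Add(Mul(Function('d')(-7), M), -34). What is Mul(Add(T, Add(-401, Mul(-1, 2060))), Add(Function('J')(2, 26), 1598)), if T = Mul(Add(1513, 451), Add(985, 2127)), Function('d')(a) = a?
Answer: 8443338674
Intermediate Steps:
Function('J')(F, M) = Add(-34, Mul(-7, M)) (Function('J')(F, M) = Add(Mul(-7, M), -34) = Add(-34, Mul(-7, M)))
T = 6111968 (T = Mul(1964, 3112) = 6111968)
Mul(Add(T, Add(-401, Mul(-1, 2060))), Add(Function('J')(2, 26), 1598)) = Mul(Add(6111968, Add(-401, Mul(-1, 2060))), Add(Add(-34, Mul(-7, 26)), 1598)) = Mul(Add(6111968, Add(-401, -2060)), Add(Add(-34, -182), 1598)) = Mul(Add(6111968, -2461), Add(-216, 1598)) = Mul(6109507, 1382) = 8443338674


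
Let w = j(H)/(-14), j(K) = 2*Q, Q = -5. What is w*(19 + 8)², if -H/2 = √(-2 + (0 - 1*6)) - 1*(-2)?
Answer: 3645/7 ≈ 520.71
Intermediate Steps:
H = -4 - 4*I*√2 (H = -2*(√(-2 + (0 - 1*6)) - 1*(-2)) = -2*(√(-2 + (0 - 6)) + 2) = -2*(√(-2 - 6) + 2) = -2*(√(-8) + 2) = -2*(2*I*√2 + 2) = -2*(2 + 2*I*√2) = -4 - 4*I*√2 ≈ -4.0 - 5.6569*I)
j(K) = -10 (j(K) = 2*(-5) = -10)
w = 5/7 (w = -10/(-14) = -10*(-1/14) = 5/7 ≈ 0.71429)
w*(19 + 8)² = 5*(19 + 8)²/7 = (5/7)*27² = (5/7)*729 = 3645/7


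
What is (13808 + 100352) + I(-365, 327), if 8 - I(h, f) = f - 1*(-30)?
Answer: 113811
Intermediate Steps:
I(h, f) = -22 - f (I(h, f) = 8 - (f - 1*(-30)) = 8 - (f + 30) = 8 - (30 + f) = 8 + (-30 - f) = -22 - f)
(13808 + 100352) + I(-365, 327) = (13808 + 100352) + (-22 - 1*327) = 114160 + (-22 - 327) = 114160 - 349 = 113811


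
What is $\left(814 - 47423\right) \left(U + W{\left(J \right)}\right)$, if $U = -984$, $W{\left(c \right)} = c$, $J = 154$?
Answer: $38685470$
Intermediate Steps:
$\left(814 - 47423\right) \left(U + W{\left(J \right)}\right) = \left(814 - 47423\right) \left(-984 + 154\right) = \left(-46609\right) \left(-830\right) = 38685470$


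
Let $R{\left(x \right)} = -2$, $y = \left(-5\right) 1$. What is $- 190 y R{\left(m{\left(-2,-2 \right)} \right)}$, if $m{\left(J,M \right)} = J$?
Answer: $-1900$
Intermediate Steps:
$y = -5$
$- 190 y R{\left(m{\left(-2,-2 \right)} \right)} = - 190 \left(\left(-5\right) \left(-2\right)\right) = \left(-190\right) 10 = -1900$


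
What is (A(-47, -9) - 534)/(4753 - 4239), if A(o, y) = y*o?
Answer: -111/514 ≈ -0.21595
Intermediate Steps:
A(o, y) = o*y
(A(-47, -9) - 534)/(4753 - 4239) = (-47*(-9) - 534)/(4753 - 4239) = (423 - 534)/514 = -111*1/514 = -111/514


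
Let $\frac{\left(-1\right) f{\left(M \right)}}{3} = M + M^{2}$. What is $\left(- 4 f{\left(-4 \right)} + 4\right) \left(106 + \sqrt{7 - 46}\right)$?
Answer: $15688 + 148 i \sqrt{39} \approx 15688.0 + 924.26 i$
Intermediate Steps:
$f{\left(M \right)} = - 3 M - 3 M^{2}$ ($f{\left(M \right)} = - 3 \left(M + M^{2}\right) = - 3 M - 3 M^{2}$)
$\left(- 4 f{\left(-4 \right)} + 4\right) \left(106 + \sqrt{7 - 46}\right) = \left(- 4 \left(\left(-3\right) \left(-4\right) \left(1 - 4\right)\right) + 4\right) \left(106 + \sqrt{7 - 46}\right) = \left(- 4 \left(\left(-3\right) \left(-4\right) \left(-3\right)\right) + 4\right) \left(106 + \sqrt{-39}\right) = \left(\left(-4\right) \left(-36\right) + 4\right) \left(106 + i \sqrt{39}\right) = \left(144 + 4\right) \left(106 + i \sqrt{39}\right) = 148 \left(106 + i \sqrt{39}\right) = 15688 + 148 i \sqrt{39}$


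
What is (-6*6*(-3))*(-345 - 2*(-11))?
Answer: -34884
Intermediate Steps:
(-6*6*(-3))*(-345 - 2*(-11)) = (-36*(-3))*(-345 + 22) = 108*(-323) = -34884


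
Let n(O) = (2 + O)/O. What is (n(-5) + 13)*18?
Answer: 1224/5 ≈ 244.80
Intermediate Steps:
n(O) = (2 + O)/O
(n(-5) + 13)*18 = ((2 - 5)/(-5) + 13)*18 = (-⅕*(-3) + 13)*18 = (⅗ + 13)*18 = (68/5)*18 = 1224/5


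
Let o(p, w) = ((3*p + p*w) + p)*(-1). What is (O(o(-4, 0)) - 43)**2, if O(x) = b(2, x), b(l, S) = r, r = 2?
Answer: 1681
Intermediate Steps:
o(p, w) = -4*p - p*w (o(p, w) = (4*p + p*w)*(-1) = -4*p - p*w)
b(l, S) = 2
O(x) = 2
(O(o(-4, 0)) - 43)**2 = (2 - 43)**2 = (-41)**2 = 1681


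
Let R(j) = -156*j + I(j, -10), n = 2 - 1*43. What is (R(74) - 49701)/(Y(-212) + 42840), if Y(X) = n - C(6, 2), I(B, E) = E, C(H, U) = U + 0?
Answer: -61255/42797 ≈ -1.4313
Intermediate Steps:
n = -41 (n = 2 - 43 = -41)
C(H, U) = U
R(j) = -10 - 156*j (R(j) = -156*j - 10 = -10 - 156*j)
Y(X) = -43 (Y(X) = -41 - 1*2 = -41 - 2 = -43)
(R(74) - 49701)/(Y(-212) + 42840) = ((-10 - 156*74) - 49701)/(-43 + 42840) = ((-10 - 11544) - 49701)/42797 = (-11554 - 49701)*(1/42797) = -61255*1/42797 = -61255/42797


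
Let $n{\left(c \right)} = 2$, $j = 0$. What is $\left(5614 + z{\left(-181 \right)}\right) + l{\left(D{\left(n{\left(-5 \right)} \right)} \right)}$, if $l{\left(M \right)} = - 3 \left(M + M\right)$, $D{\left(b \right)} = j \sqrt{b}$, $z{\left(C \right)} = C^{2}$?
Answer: $38375$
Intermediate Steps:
$D{\left(b \right)} = 0$ ($D{\left(b \right)} = 0 \sqrt{b} = 0$)
$l{\left(M \right)} = - 6 M$ ($l{\left(M \right)} = - 3 \cdot 2 M = - 6 M$)
$\left(5614 + z{\left(-181 \right)}\right) + l{\left(D{\left(n{\left(-5 \right)} \right)} \right)} = \left(5614 + \left(-181\right)^{2}\right) - 0 = \left(5614 + 32761\right) + 0 = 38375 + 0 = 38375$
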